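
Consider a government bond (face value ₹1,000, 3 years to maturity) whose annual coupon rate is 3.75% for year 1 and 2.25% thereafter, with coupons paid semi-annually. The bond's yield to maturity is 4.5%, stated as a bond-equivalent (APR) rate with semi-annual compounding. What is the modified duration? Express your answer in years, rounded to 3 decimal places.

2.818 years

Periodic yield y = 0.0225. First find Macaulay duration:
  t   CF        PV=CF/(1+0.0225)^t    t·PV
  1        18.75        18.3374        18.3374
  2        18.75        17.9339        35.8678
  3        11.25        10.5236        31.5707
  4        11.25        10.2920        41.1680
  5        11.25        10.0655        50.3276
  6     1,011.25       884.8683     5,309.2098
  Σ                    952.0207     5,486.4812
P = 952.0207; Macaulay duration = 5,486.4812 / 952.0207 = 5.76299 half-year periods = 2.88149 years.
Modified duration = D_Mac / (1 + y) = 2.88149 / 1.0225 = 2.81809 years.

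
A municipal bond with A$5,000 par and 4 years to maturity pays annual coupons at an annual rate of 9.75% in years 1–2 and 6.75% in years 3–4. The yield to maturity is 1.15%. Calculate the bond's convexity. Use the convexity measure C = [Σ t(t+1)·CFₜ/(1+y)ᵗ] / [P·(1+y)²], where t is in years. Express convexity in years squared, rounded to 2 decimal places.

With y = 0.0115:
  t   CF        PV=CF/(1+0.0115)^t    t·PV        t(t+1)·PV
  1       487.50       481.9575       481.9575         963.9150
  2       487.50       476.4780       952.9560       2,858.8680
  3       337.50       326.1190       978.3570       3,913.4281
  4     5,337.50     5,098.8747    20,395.4988     101,977.4940
  Σ                  6,383.4292    22,808.7693     109,713.7050
P = 6,383.4292.
Convexity = Σ t(t+1)·PV / [P·(1+y)²] = 109,713.7050 / (6,383.4292 × 1.023132) = 16.79868.

16.80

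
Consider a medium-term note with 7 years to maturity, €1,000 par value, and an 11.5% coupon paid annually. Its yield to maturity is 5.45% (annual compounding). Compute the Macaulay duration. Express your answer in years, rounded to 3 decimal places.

5.436 years

Periodic yield y = 0.0545. Discount each cash flow and weight by its year:
  t   CF        PV=CF/(1+0.0545)^t    t·PV
  1       115.00       109.0564       109.0564
  2       115.00       103.4200       206.8401
  3       115.00        98.0749       294.2248
  4       115.00        93.0061       372.0245
  5       115.00        88.1993       440.9963
  6       115.00        83.6408       501.8450
  7     1,115.00       769.0397     5,383.2781
  Σ                  1,344.4373     7,308.2652
Price P = Σ PV = 1,344.4373.
Macaulay duration = Σ(t·PV) / P = 7,308.2652 / 1,344.4373 = 5.43593 years.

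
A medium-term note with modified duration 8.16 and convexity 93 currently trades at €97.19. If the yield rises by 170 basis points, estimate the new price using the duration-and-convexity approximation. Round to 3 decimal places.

Duration effect: -D_mod·Δy = -8.16 × (+0.017) = -0.138720
Convexity effect: ½·C·(Δy)² = 0.5 × 93 × (0.017)² = +0.0134385
ΔP/P ≈ -0.138720 + 0.0134385 = -0.1252815
New price ≈ 97.19 × (1 - 0.1252815) = 85.013891015.

€85.014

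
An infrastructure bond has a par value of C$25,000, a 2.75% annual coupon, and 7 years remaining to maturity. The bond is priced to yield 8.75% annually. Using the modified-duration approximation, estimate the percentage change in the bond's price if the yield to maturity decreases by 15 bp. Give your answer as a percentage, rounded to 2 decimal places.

Periodic yield y = 0.0875. Modified duration first:
  t   CF        PV=CF/(1+0.0875)^t    t·PV
  1       687.50       632.1839       632.1839
  2       687.50       581.3185     1,162.6371
  3       687.50       534.5458     1,603.6373
  4       687.50       491.5363     1,966.1454
  5       687.50       451.9874     2,259.9372
  6       687.50       415.6206     2,493.7239
  7    25,687.50    14,279.6308    99,957.4158
  Σ                 17,386.8235   110,075.6806
P = 17,386.8235; D_Mac = 6.33098 yrs; D_mod = 6.33098/(1+0.0875) = 5.82159 yrs.
ΔP/P ≈ -D_mod · Δy = -5.82159 × (-0.0015) = +0.008732 = +0.8732%.

+0.87%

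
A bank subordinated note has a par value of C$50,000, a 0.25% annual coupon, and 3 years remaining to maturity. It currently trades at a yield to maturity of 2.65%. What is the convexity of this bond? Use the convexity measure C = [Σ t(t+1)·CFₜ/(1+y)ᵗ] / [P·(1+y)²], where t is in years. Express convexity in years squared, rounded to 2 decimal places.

With y = 0.0265:
  t   CF        PV=CF/(1+0.0265)^t    t·PV        t(t+1)·PV
  1       125.00       121.7730       121.7730         243.5460
  2       125.00       118.6293       237.2587         711.7760
  3    50,125.00    46,342.2936   139,026.8809     556,107.5234
  Σ                 46,582.6960   139,385.9125     557,062.8455
P = 46,582.6960.
Convexity = Σ t(t+1)·PV / [P·(1+y)²] = 557,062.8455 / (46,582.6960 × 1.053702) = 11.34911.

11.35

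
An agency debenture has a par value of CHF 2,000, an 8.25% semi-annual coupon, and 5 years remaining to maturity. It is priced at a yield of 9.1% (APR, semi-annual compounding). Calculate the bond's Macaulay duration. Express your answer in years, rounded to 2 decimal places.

4.18 years

Periodic yield y = 0.0455. Discount each cash flow and weight by its period:
  t   CF        PV=CF/(1+0.0455)^t    t·PV
  1        82.50        78.9096        78.9096
  2        82.50        75.4755       150.9510
  3        82.50        72.1908       216.5724
  4        82.50        69.0491       276.1963
  5        82.50        66.0441       330.2203
  6        82.50        63.1698       379.0190
  7        82.50        60.4207       422.9448
  8        82.50        57.7912       462.3295
  9        82.50        55.2761       497.4852
  10    2,082.50     1,334.5801    13,345.8008
  Σ                  1,932.9069    16,160.4288
Price P = Σ PV = 1,932.9069.
Macaulay duration = Σ(t·PV) / P = 16,160.4288 / 1,932.9069 = 8.36069 half-year periods.
In years: 8.36069 / 2 = 4.18034 years.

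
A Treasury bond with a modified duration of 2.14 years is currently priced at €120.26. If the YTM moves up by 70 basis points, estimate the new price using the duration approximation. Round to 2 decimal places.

Duration approximation: ΔP/P ≈ -D_mod · Δy = -2.14 × (+0.007) = -0.014980.
New price ≈ 120.26 × (1 - 0.014980) = 118.4585052.

€118.46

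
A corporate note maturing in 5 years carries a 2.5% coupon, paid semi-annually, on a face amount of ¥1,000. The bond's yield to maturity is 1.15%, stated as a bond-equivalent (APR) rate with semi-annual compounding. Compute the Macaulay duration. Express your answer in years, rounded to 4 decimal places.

4.7415 years

Periodic yield y = 0.00575. Discount each cash flow and weight by its period:
  t   CF        PV=CF/(1+0.00575)^t    t·PV
  1        12.50        12.4285        12.4285
  2        12.50        12.3575        24.7150
  3        12.50        12.2868        36.8605
  4        12.50        12.2166        48.8663
  5        12.50        12.1467        60.7337
  6        12.50        12.0773        72.4638
  7        12.50        12.0083        84.0578
  8        12.50        11.9396        95.5168
  9        12.50        11.8713       106.8420
  10    1,012.50       956.0808     9,560.8085
  Σ                  1,065.4135    10,103.2929
Price P = Σ PV = 1,065.4135.
Macaulay duration = Σ(t·PV) / P = 10,103.2929 / 1,065.4135 = 9.48298 half-year periods.
In years: 9.48298 / 2 = 4.74149 years.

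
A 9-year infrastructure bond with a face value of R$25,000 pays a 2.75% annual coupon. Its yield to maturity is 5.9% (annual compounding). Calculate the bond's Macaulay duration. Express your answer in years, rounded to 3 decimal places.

Periodic yield y = 0.059. Discount each cash flow and weight by its year:
  t   CF        PV=CF/(1+0.059)^t    t·PV
  1       687.50       649.1974       649.1974
  2       687.50       613.0287     1,226.0573
  3       687.50       578.8750     1,736.6251
  4       687.50       546.6242     2,186.4968
  5       687.50       516.1702     2,580.8508
  6       687.50       487.4128     2,924.4769
  7       687.50       460.2576     3,221.8033
  8       687.50       434.6153     3,476.9225
  9    25,687.50    15,334.0967   138,006.8705
  Σ                 19,620.2779   156,009.3006
Price P = Σ PV = 19,620.2779.
Macaulay duration = Σ(t·PV) / P = 156,009.3006 / 19,620.2779 = 7.95143 years.

7.951 years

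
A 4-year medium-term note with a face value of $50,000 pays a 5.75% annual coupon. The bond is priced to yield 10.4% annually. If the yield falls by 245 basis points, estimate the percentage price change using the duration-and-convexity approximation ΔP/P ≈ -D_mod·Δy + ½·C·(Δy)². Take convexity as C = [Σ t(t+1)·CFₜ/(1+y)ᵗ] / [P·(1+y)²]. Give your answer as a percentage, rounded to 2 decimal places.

With y = 0.104:
  t   CF        PV=CF/(1+0.104)^t    t·PV        t(t+1)·PV
  1     2,875.00     2,604.1667     2,604.1667       5,208.3333
  2     2,875.00     2,358.8466     4,717.6932      14,153.0797
  3     2,875.00     2,136.6364     6,409.9093      25,639.6372
  4    52,875.00    35,593.7780   142,375.1118     711,875.5590
  Σ                 42,693.4277   156,106.8810     756,876.6092
P = 42,693.4277; D_Mac = 3.65646 yrs; D_mod = 3.31201 yrs; C = 14.54541.
Duration effect: -3.31201 × (-0.0245) = +0.081144
Convexity effect: 0.5 × 14.54541 × (-0.0245)² = +0.0043654
ΔP/P ≈ +0.081144 + 0.0043654 = +0.085510 = +8.5510%.

+8.55%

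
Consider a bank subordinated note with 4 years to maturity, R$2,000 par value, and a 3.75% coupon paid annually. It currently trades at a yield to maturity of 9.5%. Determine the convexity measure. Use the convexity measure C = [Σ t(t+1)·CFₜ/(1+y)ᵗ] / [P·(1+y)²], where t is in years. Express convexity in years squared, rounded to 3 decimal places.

15.369

With y = 0.095:
  t   CF        PV=CF/(1+0.095)^t    t·PV        t(t+1)·PV
  1        75.00        68.4932        68.4932         136.9863
  2        75.00        62.5508       125.1016         375.3049
  3        75.00        57.1240       171.3721         685.4885
  4     2,075.00     1,443.3167     5,773.2666      28,866.3332
  Σ                  1,631.4847     6,138.2335      30,064.1129
P = 1,631.4847.
Convexity = Σ t(t+1)·PV / [P·(1+y)²] = 30,064.1129 / (1,631.4847 × 1.199025) = 15.36870.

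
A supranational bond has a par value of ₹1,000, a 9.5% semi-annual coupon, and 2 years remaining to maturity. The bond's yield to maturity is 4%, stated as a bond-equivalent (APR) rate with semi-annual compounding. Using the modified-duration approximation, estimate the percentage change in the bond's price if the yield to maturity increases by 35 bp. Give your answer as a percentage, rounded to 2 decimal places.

-0.64%

Periodic yield y = 0.02. Modified duration first:
  t   CF        PV=CF/(1+0.02)^t    t·PV
  1        47.50        46.5686        46.5686
  2        47.50        45.6555        91.3110
  3        47.50        44.7603       134.2809
  4     1,047.50       967.7281     3,870.9123
  Σ                  1,104.7125     4,143.0729
P = 1,104.7125; D_Mac = 3.75036 half-year periods = 1.87518 yrs; D_mod = 1.87518/(1+0.02) = 1.83841 yrs.
ΔP/P ≈ -D_mod · Δy = -1.83841 × (+0.0035) = -0.006434 = -0.6434%.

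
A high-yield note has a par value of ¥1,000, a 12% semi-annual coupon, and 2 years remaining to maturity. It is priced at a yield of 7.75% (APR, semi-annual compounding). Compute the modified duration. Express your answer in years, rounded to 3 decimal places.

1.774 years

Periodic yield y = 0.03875. First find Macaulay duration:
  t   CF        PV=CF/(1+0.03875)^t    t·PV
  1        60.00        57.7617        57.7617
  2        60.00        55.6070       111.2139
  3        60.00        53.5326       160.5977
  4     1,060.00       910.4618     3,641.8471
  Σ                  1,077.3630     3,971.4205
P = 1,077.3630; Macaulay duration = 3,971.4205 / 1,077.3630 = 3.68624 half-year periods = 1.84312 years.
Modified duration = D_Mac / (1 + y) = 1.84312 / 1.03875 = 1.77436 years.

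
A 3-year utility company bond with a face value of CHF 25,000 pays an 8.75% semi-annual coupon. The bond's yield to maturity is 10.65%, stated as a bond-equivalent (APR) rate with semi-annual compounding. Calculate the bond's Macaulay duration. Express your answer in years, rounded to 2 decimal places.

Periodic yield y = 0.05325. Discount each cash flow and weight by its period:
  t   CF        PV=CF/(1+0.05325)^t    t·PV
  1     1,093.75     1,038.4524     1,038.4524
  2     1,093.75       985.9505     1,971.9011
  3     1,093.75       936.1031     2,808.3092
  4     1,093.75       888.7757     3,555.1030
  5     1,093.75       843.8412     4,219.2060
  6    26,093.75    19,113.8287   114,682.9724
  Σ                 23,806.9517   128,275.9441
Price P = Σ PV = 23,806.9517.
Macaulay duration = Σ(t·PV) / P = 128,275.9441 / 23,806.9517 = 5.38817 half-year periods.
In years: 5.38817 / 2 = 2.69409 years.

2.69 years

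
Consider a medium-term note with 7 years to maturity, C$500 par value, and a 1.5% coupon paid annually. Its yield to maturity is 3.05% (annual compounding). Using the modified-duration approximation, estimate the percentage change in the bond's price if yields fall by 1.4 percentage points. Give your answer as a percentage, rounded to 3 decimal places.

Periodic yield y = 0.0305. Modified duration first:
  t   CF        PV=CF/(1+0.0305)^t    t·PV
  1         7.50         7.2780         7.2780
  2         7.50         7.0626        14.1252
  3         7.50         6.8536        20.5607
  4         7.50         6.6507        26.6029
  5         7.50         6.4539        32.2694
  6         7.50         6.2629        37.5772
  7       507.50       411.2445     2,878.7113
  Σ                    451.8062     3,017.1248
P = 451.8062; D_Mac = 6.67792 yrs; D_mod = 6.67792/(1+0.0305) = 6.48027 yrs.
ΔP/P ≈ -D_mod · Δy = -6.48027 × (-0.014) = +0.090724 = +9.0724%.

+9.072%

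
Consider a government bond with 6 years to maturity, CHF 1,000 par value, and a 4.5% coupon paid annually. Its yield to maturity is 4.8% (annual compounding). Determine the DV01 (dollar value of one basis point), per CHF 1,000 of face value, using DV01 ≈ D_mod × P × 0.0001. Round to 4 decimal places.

Periodic yield y = 0.048.
  t   CF        PV=CF/(1+0.048)^t    t·PV
  1        45.00        42.9389        42.9389
  2        45.00        40.9723        81.9445
  3        45.00        39.0957       117.2870
  4        45.00        37.3050       149.2201
  5        45.00        35.5964       177.9820
  6     1,045.00       788.7667     4,732.6005
  Σ                    984.6750     5,301.9731
P = 984.6750; D_Mac = 5.38449 yrs; D_mod = 5.13787 yrs.
DV01 ≈ 5.13787 × 984.6750 × 0.0001 = 0.505913.

CHF 0.5059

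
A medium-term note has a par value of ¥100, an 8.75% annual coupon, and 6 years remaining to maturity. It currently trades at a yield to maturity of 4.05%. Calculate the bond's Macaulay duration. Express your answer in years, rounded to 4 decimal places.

5.0386 years

Periodic yield y = 0.0405. Discount each cash flow and weight by its year:
  t   CF        PV=CF/(1+0.0405)^t    t·PV
  1         8.75         8.4094         8.4094
  2         8.75         8.0821        16.1642
  3         8.75         7.7675        23.3025
  4         8.75         7.4652        29.8607
  5         8.75         7.1746        35.8730
  6       108.75        85.6992       514.1952
  Σ                    124.5980       627.8050
Price P = Σ PV = 124.5980.
Macaulay duration = Σ(t·PV) / P = 627.8050 / 124.5980 = 5.03864 years.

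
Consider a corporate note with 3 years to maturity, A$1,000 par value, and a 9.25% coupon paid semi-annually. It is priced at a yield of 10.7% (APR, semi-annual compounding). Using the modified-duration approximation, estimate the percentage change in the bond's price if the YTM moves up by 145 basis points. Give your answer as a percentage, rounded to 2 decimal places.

Periodic yield y = 0.0535. Modified duration first:
  t   CF        PV=CF/(1+0.0535)^t    t·PV
  1        46.25        43.9013        43.9013
  2        46.25        41.6718        83.3437
  3        46.25        39.5556       118.6668
  4        46.25        37.5469       150.1874
  5        46.25        35.6401       178.2006
  6     1,046.25       765.2939     4,591.7632
  Σ                    963.6096     5,166.0630
P = 963.6096; D_Mac = 5.36116 half-year periods = 2.68058 yrs; D_mod = 2.68058/(1+0.0535) = 2.54445 yrs.
ΔP/P ≈ -D_mod · Δy = -2.54445 × (+0.0145) = -0.036895 = -3.6895%.

-3.69%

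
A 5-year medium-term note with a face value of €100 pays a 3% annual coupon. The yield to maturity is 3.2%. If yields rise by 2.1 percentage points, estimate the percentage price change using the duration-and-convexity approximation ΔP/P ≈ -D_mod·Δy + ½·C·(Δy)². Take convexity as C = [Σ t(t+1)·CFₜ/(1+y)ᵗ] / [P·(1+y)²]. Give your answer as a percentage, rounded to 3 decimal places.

With y = 0.032:
  t   CF        PV=CF/(1+0.032)^t    t·PV        t(t+1)·PV
  1         3.00         2.9070         2.9070           5.8140
  2         3.00         2.8168         5.6337          16.9010
  3         3.00         2.7295         8.1885          32.7539
  4         3.00         2.6449        10.5794          52.8972
  5       103.00        87.9911       439.9555       2,639.7329
  Σ                     99.0893       467.2641       2,748.0990
P = 99.0893; D_Mac = 4.71559 yrs; D_mod = 4.56937 yrs; C = 26.04032.
Duration effect: -4.56937 × (+0.021) = -0.095957
Convexity effect: 0.5 × 26.04032 × (0.021)² = +0.0057419
ΔP/P ≈ -0.095957 + 0.0057419 = -0.090215 = -9.0215%.

-9.021%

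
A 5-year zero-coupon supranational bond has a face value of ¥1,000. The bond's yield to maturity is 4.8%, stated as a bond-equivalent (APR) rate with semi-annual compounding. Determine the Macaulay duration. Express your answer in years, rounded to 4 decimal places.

5.0000 years

A zero-coupon bond has a single cash flow at maturity, so its Macaulay duration equals its maturity: 5 years.
(Equivalently: 10 semi-annual periods ÷ 2 = 5 years.)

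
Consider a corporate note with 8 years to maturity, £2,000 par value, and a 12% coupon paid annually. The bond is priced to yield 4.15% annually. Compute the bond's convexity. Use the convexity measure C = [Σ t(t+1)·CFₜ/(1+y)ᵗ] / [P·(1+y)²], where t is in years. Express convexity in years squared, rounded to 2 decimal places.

44.97

With y = 0.0415:
  t   CF        PV=CF/(1+0.0415)^t    t·PV        t(t+1)·PV
  1       240.00       230.4369       230.4369         460.8737
  2       240.00       221.2548       442.5096       1,327.5288
  3       240.00       212.4386       637.3158       2,549.2631
  4       240.00       203.9737       815.8947       4,079.4737
  5       240.00       195.8461       979.2304       5,875.3822
  6       240.00       188.0423     1,128.2539       7,897.7774
  7       240.00       180.5495     1,263.8466      10,110.7727
  8     2,240.00     1,617.9825    12,943.8601     116,494.7411
  Σ                  3,050.5244    18,441.3480     148,795.8128
P = 3,050.5244.
Convexity = Σ t(t+1)·PV / [P·(1+y)²] = 148,795.8128 / (3,050.5244 × 1.084722) = 44.96739.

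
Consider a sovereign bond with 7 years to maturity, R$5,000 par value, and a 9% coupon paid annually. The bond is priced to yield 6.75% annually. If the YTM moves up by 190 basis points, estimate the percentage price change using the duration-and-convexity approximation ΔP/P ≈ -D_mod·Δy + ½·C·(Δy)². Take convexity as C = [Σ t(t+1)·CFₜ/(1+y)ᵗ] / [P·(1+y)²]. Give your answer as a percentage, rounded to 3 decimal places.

-9.279%

With y = 0.0675:
  t   CF        PV=CF/(1+0.0675)^t    t·PV        t(t+1)·PV
  1       450.00       421.5457       421.5457         843.0913
  2       450.00       394.8906       789.7811       2,369.3433
  3       450.00       369.9209     1,109.7627       4,439.0507
  4       450.00       346.5301     1,386.1204       6,930.6022
  5       450.00       324.6184     1,623.0919       9,738.5512
  6       450.00       304.0922     1,824.5529      12,771.8704
  7     5,450.00     3,450.0176    24,150.1235     193,200.9882
  Σ                  5,611.6154    31,304.9782     230,293.4973
P = 5,611.6154; D_Mac = 5.57860 yrs; D_mod = 5.22586 yrs; C = 36.01289.
Duration effect: -5.22586 × (+0.019) = -0.099291
Convexity effect: 0.5 × 36.01289 × (0.019)² = +0.0065003
ΔP/P ≈ -0.099291 + 0.0065003 = -0.092791 = -9.2791%.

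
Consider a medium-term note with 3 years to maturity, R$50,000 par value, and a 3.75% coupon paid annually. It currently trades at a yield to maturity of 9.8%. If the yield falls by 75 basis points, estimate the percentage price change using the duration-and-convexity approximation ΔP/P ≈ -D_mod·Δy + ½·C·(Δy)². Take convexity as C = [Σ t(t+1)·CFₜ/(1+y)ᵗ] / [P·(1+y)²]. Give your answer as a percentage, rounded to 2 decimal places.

+2.00%

With y = 0.098:
  t   CF        PV=CF/(1+0.098)^t    t·PV        t(t+1)·PV
  1     1,875.00     1,707.6503     1,707.6503       3,415.3005
  2     1,875.00     1,555.2370     3,110.4741       9,331.4223
  3    51,875.00    39,187.8186   117,563.4559     470,253.8236
  Σ                 42,450.7059   122,381.5803     483,000.5464
P = 42,450.7059; D_Mac = 2.88291 yrs; D_mod = 2.62560 yrs; C = 9.43752.
Duration effect: -2.62560 × (-0.0075) = +0.019692
Convexity effect: 0.5 × 9.43752 × (-0.0075)² = +0.0002654
ΔP/P ≈ +0.019692 + 0.0002654 = +0.019957 = +1.9957%.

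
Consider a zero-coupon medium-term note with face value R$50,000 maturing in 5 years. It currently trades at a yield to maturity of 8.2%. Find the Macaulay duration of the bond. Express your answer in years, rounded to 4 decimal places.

5.0000 years

A zero-coupon bond has a single cash flow at maturity, so its Macaulay duration equals its maturity: 5 years.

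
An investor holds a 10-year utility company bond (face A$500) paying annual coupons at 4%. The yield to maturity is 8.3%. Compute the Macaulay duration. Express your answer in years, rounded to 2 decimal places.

Periodic yield y = 0.083. Discount each cash flow and weight by its year:
  t   CF        PV=CF/(1+0.083)^t    t·PV
  1        20.00        18.4672        18.4672
  2        20.00        17.0519        34.1038
  3        20.00        15.7451        47.2352
  4        20.00        14.5384        58.1535
  5        20.00        13.4242        67.1209
  6        20.00        12.3954        74.3722
  7        20.00        11.4454        80.1178
  8        20.00        10.5682        84.5459
  9        20.00         9.7583        87.8246
  10      520.00       234.2711     2,342.7113
  Σ                    357.6652     2,894.6525
Price P = Σ PV = 357.6652.
Macaulay duration = Σ(t·PV) / P = 2,894.6525 / 357.6652 = 8.09319 years.

8.09 years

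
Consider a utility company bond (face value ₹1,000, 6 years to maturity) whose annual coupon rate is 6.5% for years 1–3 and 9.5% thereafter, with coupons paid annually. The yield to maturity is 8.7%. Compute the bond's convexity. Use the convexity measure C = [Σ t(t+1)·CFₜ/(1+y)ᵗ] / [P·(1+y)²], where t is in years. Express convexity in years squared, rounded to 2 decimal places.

With y = 0.087:
  t   CF        PV=CF/(1+0.087)^t    t·PV        t(t+1)·PV
  1        65.00        59.7976        59.7976         119.5952
  2        65.00        55.0116       110.0232         330.0696
  3        65.00        50.6086       151.8259         607.3038
  4        95.00        68.0464       272.1858       1,360.9289
  5        95.00        62.6002       313.0011       1,878.0067
  6     1,095.00       663.7994     3,982.7964      27,879.5747
  Σ                    959.8639     4,889.6300      32,175.4789
P = 959.8639.
Convexity = Σ t(t+1)·PV / [P·(1+y)²] = 32,175.4789 / (959.8639 × 1.181569) = 28.36980.

28.37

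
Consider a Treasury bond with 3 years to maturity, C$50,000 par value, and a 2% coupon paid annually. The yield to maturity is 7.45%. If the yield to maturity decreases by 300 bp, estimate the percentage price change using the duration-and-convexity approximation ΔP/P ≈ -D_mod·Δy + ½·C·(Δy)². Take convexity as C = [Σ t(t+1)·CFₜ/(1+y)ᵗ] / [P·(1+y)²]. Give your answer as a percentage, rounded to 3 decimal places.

With y = 0.0745:
  t   CF        PV=CF/(1+0.0745)^t    t·PV        t(t+1)·PV
  1     1,000.00       930.6654       930.6654       1,861.3309
  2     1,000.00       866.1381     1,732.2763       5,196.8288
  3    51,000.00    41,110.3256   123,330.9768     493,323.9074
  Σ                 42,907.1292   125,993.9185     500,382.0670
P = 42,907.1292; D_Mac = 2.93643 yrs; D_mod = 2.73284 yrs; C = 10.10089.
Duration effect: -2.73284 × (-0.03) = +0.081985
Convexity effect: 0.5 × 10.10089 × (-0.03)² = +0.0045454
ΔP/P ≈ +0.081985 + 0.0045454 = +0.086531 = +8.6531%.

+8.653%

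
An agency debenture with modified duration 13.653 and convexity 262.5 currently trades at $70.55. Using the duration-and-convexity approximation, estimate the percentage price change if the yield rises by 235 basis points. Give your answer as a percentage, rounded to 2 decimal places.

-24.84%

Duration effect: -D_mod·Δy = -13.653 × (+0.0235) = -0.3208455
Convexity effect: ½·C·(Δy)² = 0.5 × 262.5 × (0.0235)² = +0.0724828125
ΔP/P ≈ -0.3208455 + 0.0724828125 = -0.2483626875
= -24.83626875%.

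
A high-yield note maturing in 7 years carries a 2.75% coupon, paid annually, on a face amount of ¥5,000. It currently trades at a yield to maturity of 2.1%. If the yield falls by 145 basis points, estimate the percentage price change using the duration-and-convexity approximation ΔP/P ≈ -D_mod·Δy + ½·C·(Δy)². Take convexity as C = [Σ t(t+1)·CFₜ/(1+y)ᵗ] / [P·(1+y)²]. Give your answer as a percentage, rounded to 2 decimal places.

With y = 0.021:
  t   CF        PV=CF/(1+0.021)^t    t·PV        t(t+1)·PV
  1       137.50       134.6719       134.6719         269.3438
  2       137.50       131.9019       263.8039         791.4117
  3       137.50       129.1890       387.5669       1,550.2678
  4       137.50       126.5318       506.1273       2,530.6363
  5       137.50       123.9293       619.6465       3,717.8789
  6       137.50       121.3803       728.2819       5,097.9731
  7     5,137.50     4,441.9293    31,093.5050     248,748.0399
  Σ                  5,209.5335    33,733.6033     262,705.5514
P = 5,209.5335; D_Mac = 6.47536 yrs; D_mod = 6.34217 yrs; C = 48.37477.
Duration effect: -6.34217 × (-0.0145) = +0.091962
Convexity effect: 0.5 × 48.37477 × (-0.0145)² = +0.0050854
ΔP/P ≈ +0.091962 + 0.0050854 = +0.097047 = +9.7047%.

+9.70%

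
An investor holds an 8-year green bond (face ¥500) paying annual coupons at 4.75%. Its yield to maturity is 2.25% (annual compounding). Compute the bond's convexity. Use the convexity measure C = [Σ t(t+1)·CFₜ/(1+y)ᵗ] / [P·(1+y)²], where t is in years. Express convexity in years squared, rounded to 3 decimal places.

With y = 0.0225:
  t   CF        PV=CF/(1+0.0225)^t    t·PV        t(t+1)·PV
  1        23.75        23.2274        23.2274          46.4548
  2        23.75        22.7163        45.4325         136.2976
  3        23.75        22.2164        66.6492         266.5968
  4        23.75        21.7275        86.9101         434.5506
  5        23.75        21.2494       106.2471         637.4825
  6        23.75        20.7818       124.6910         872.8367
  7        23.75        20.3245       142.2717       1,138.1734
  8       523.75       438.3465     3,506.7717      31,560.9450
  Σ                    590.5898     4,102.2006      35,093.3374
P = 590.5898.
Convexity = Σ t(t+1)·PV / [P·(1+y)²] = 35,093.3374 / (590.5898 × 1.045506) = 56.83451.

56.835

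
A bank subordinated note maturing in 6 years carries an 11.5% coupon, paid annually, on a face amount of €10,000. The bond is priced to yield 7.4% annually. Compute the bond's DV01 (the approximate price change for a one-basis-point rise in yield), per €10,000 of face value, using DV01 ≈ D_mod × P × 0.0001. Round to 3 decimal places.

Periodic yield y = 0.074.
  t   CF        PV=CF/(1+0.074)^t    t·PV
  1     1,150.00     1,070.7635     1,070.7635
  2     1,150.00       996.9865     1,993.9730
  3     1,150.00       928.2928     2,784.8785
  4     1,150.00       864.3322     3,457.3290
  5     1,150.00       804.7786     4,023.8931
  6    11,150.00     7,265.2268    43,591.3611
  Σ                 11,930.3806    56,922.1982
P = 11,930.3806; D_Mac = 4.77120 yrs; D_mod = 4.44246 yrs.
DV01 ≈ 4.44246 × 11,930.3806 × 0.0001 = 5.300018.

€5.300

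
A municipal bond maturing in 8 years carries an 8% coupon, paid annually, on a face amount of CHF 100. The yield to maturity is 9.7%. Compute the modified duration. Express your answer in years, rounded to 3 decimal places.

5.568 years

Periodic yield y = 0.097. First find Macaulay duration:
  t   CF        PV=CF/(1+0.097)^t    t·PV
  1         8.00         7.2926         7.2926
  2         8.00         6.6478        13.2956
  3         8.00         6.0600        18.1799
  4         8.00         5.5241        22.0965
  5         8.00         5.0357        25.1783
  6         8.00         4.5904        27.5424
  7         8.00         4.1845        29.2915
  8       108.00        51.4957       411.9654
  Σ                     90.8307       554.8422
P = 90.8307; Macaulay duration = 554.8422 / 90.8307 = 6.10853 years.
Modified duration = D_Mac / (1 + y) = 6.10853 / 1.097 = 5.56840 years.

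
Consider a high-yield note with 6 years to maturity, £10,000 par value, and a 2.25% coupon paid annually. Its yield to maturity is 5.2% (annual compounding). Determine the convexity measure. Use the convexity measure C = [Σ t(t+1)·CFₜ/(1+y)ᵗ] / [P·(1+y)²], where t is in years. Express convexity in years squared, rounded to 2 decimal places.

With y = 0.052:
  t   CF        PV=CF/(1+0.052)^t    t·PV        t(t+1)·PV
  1       225.00       213.8783       213.8783         427.7567
  2       225.00       203.3064       406.6128       1,219.8384
  3       225.00       193.2570       579.7711       2,319.0843
  4       225.00       183.7044       734.8176       3,674.0880
  5       225.00       174.6240       873.1198       5,238.7186
  6    10,225.00     7,543.4302    45,260.5814     316,824.0696
  Σ                  8,512.2003    48,068.7809     329,703.5556
P = 8,512.2003.
Convexity = Σ t(t+1)·PV / [P·(1+y)²] = 329,703.5556 / (8,512.2003 × 1.106704) = 34.99857.

35.00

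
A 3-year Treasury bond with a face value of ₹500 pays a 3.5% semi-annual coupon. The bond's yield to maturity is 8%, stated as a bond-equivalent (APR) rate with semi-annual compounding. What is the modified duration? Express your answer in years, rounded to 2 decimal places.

Periodic yield y = 0.04. First find Macaulay duration:
  t   CF        PV=CF/(1+0.04)^t    t·PV
  1         8.75         8.4135         8.4135
  2         8.75         8.0899        16.1797
  3         8.75         7.7787        23.3362
  4         8.75         7.4795        29.9181
  5         8.75         7.1919        35.9593
  6       508.75       402.0725     2,412.4351
  Σ                    441.0260     2,526.2419
P = 441.0260; Macaulay duration = 2,526.2419 / 441.0260 = 5.72810 half-year periods = 2.86405 years.
Modified duration = D_Mac / (1 + y) = 2.86405 / 1.04 = 2.75390 years.

2.75 years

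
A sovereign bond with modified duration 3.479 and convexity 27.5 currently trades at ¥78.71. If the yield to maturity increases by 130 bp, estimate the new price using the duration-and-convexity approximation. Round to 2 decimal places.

Duration effect: -D_mod·Δy = -3.479 × (+0.013) = -0.045227
Convexity effect: ½·C·(Δy)² = 0.5 × 27.5 × (0.013)² = +0.00232375
ΔP/P ≈ -0.045227 + 0.00232375 = -0.04290325
New price ≈ 78.71 × (1 - 0.04290325) = 75.3330851925.

¥75.33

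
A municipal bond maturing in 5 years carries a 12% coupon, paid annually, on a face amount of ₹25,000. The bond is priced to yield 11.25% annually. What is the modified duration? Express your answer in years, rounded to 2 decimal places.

3.64 years

Periodic yield y = 0.1125. First find Macaulay duration:
  t   CF        PV=CF/(1+0.1125)^t    t·PV
  1     3,000.00     2,696.6292     2,696.6292
  2     3,000.00     2,423.9364     4,847.8727
  3     3,000.00     2,178.8192     6,536.4576
  4     3,000.00     1,958.4892     7,833.9567
  5    28,000.00    16,430.7706    82,153.8532
  Σ                 25,688.6446   104,068.7695
P = 25,688.6446; Macaulay duration = 104,068.7695 / 25,688.6446 = 4.05116 years.
Modified duration = D_Mac / (1 + y) = 4.05116 / 1.1125 = 3.64149 years.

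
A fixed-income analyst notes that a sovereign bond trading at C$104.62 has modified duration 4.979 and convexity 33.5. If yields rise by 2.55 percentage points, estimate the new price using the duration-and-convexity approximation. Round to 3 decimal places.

Duration effect: -D_mod·Δy = -4.979 × (+0.0255) = -0.1269645
Convexity effect: ½·C·(Δy)² = 0.5 × 33.5 × (0.0255)² = +0.0108916875
ΔP/P ≈ -0.1269645 + 0.0108916875 = -0.1160728125
New price ≈ 104.62 × (1 - 0.1160728125) = 92.47646235625.

C$92.476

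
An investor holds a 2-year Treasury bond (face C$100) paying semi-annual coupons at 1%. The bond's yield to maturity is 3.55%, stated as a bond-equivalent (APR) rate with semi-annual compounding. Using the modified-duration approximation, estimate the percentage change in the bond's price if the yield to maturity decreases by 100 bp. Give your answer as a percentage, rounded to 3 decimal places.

+1.950%

Periodic yield y = 0.01775. Modified duration first:
  t   CF        PV=CF/(1+0.01775)^t    t·PV
  1         0.50         0.4913         0.4913
  2         0.50         0.4827         0.9654
  3         0.50         0.4743         1.4229
  4       100.50        93.6702       374.6809
  Σ                     95.1185       377.5605
P = 95.1185; D_Mac = 3.96937 half-year periods = 1.98468 yrs; D_mod = 1.98468/(1+0.01775) = 1.95007 yrs.
ΔP/P ≈ -D_mod · Δy = -1.95007 × (-0.01) = +0.019501 = +1.9501%.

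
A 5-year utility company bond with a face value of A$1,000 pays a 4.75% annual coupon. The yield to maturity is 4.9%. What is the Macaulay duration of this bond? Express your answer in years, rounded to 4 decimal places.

4.5650 years

Periodic yield y = 0.049. Discount each cash flow and weight by its year:
  t   CF        PV=CF/(1+0.049)^t    t·PV
  1        47.50        45.2812        45.2812
  2        47.50        43.1661        86.3322
  3        47.50        41.1497       123.4492
  4        47.50        39.2276       156.9104
  5     1,047.50       824.6632     4,123.3158
  Σ                    993.4878     4,535.2888
Price P = Σ PV = 993.4878.
Macaulay duration = Σ(t·PV) / P = 4,535.2888 / 993.4878 = 4.56502 years.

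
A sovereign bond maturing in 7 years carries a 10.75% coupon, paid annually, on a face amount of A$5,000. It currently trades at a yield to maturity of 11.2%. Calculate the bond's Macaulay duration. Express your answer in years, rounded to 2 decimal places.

5.24 years

Periodic yield y = 0.112. Discount each cash flow and weight by its year:
  t   CF        PV=CF/(1+0.112)^t    t·PV
  1       537.50       483.3633       483.3633
  2       537.50       434.6792       869.3585
  3       537.50       390.8986     1,172.6958
  4       537.50       351.5275     1,406.1100
  5       537.50       316.1219     1,580.6093
  6       537.50       284.2823     1,705.6935
  7     5,537.50     2,633.7844    18,436.4911
  Σ                  4,894.6572    25,654.3215
Price P = Σ PV = 4,894.6572.
Macaulay duration = Σ(t·PV) / P = 25,654.3215 / 4,894.6572 = 5.24129 years.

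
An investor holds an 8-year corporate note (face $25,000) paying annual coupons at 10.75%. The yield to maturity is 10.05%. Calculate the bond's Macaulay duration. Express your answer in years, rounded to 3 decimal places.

Periodic yield y = 0.1005. Discount each cash flow and weight by its year:
  t   CF        PV=CF/(1+0.1005)^t    t·PV
  1     2,687.50     2,442.0718     2,442.0718
  2     2,687.50     2,219.0566     4,438.1132
  3     2,687.50     2,016.4076     6,049.2229
  4     2,687.50     1,832.2650     7,329.0600
  5     2,687.50     1,664.9387     8,324.6933
  6     2,687.50     1,512.8929     9,077.3575
  7     2,687.50     1,374.7323     9,623.1263
  8    27,687.50    12,869.5502   102,956.4016
  Σ                 25,931.9151   150,240.0466
Price P = Σ PV = 25,931.9151.
Macaulay duration = Σ(t·PV) / P = 150,240.0466 / 25,931.9151 = 5.79363 years.

5.794 years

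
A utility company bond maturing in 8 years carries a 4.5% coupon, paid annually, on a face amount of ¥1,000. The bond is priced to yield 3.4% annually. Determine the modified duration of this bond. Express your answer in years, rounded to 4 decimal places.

6.7108 years

Periodic yield y = 0.034. First find Macaulay duration:
  t   CF        PV=CF/(1+0.034)^t    t·PV
  1        45.00        43.5203        43.5203
  2        45.00        42.0893        84.1785
  3        45.00        40.7053       122.1159
  4        45.00        39.3668       157.4673
  5        45.00        38.0724       190.3618
  6        45.00        36.8205       220.9228
  7        45.00        35.6097       249.2681
  8     1,045.00       799.7458     6,397.9666
  Σ                  1,075.9301     7,465.8014
P = 1,075.9301; Macaulay duration = 7,465.8014 / 1,075.9301 = 6.93893 years.
Modified duration = D_Mac / (1 + y) = 6.93893 / 1.034 = 6.71076 years.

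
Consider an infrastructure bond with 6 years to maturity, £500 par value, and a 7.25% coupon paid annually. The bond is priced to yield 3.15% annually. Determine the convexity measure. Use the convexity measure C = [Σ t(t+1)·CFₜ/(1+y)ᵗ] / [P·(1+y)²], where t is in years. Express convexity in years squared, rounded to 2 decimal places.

With y = 0.0315:
  t   CF        PV=CF/(1+0.0315)^t    t·PV        t(t+1)·PV
  1        36.25        35.1430        35.1430          70.2860
  2        36.25        34.0698        68.1396         204.4188
  3        36.25        33.0294        99.0881         396.3525
  4        36.25        32.0207       128.0829         640.4144
  5        36.25        31.0429       155.2143         931.2861
  6       536.25       445.1967     2,671.1800      18,698.2603
  Σ                    610.5024     3,156.8480      20,941.0180
P = 610.5024.
Convexity = Σ t(t+1)·PV / [P·(1+y)²] = 20,941.0180 / (610.5024 × 1.063992) = 32.23829.

32.24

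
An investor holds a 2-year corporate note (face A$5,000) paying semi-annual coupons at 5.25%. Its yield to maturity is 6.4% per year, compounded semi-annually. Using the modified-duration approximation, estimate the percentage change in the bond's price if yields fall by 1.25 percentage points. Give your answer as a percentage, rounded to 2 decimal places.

+2.33%

Periodic yield y = 0.032. Modified duration first:
  t   CF        PV=CF/(1+0.032)^t    t·PV
  1       131.25       127.1802       127.1802
  2       131.25       123.2367       246.4733
  3       131.25       119.4154       358.2461
  4     5,131.25     4,523.8103    18,095.2412
  Σ                  4,893.6426    18,827.1409
P = 4,893.6426; D_Mac = 3.84727 half-year periods = 1.92363 yrs; D_mod = 1.92363/(1+0.032) = 1.86399 yrs.
ΔP/P ≈ -D_mod · Δy = -1.86399 × (-0.0125) = +0.023300 = +2.3300%.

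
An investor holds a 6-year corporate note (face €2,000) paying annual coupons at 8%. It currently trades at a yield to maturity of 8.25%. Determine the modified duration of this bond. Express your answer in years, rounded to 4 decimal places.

4.6062 years

Periodic yield y = 0.0825. First find Macaulay duration:
  t   CF        PV=CF/(1+0.0825)^t    t·PV
  1       160.00       147.8060       147.8060
  2       160.00       136.5413       273.0827
  3       160.00       126.1352       378.4056
  4       160.00       116.5221       466.0885
  5       160.00       107.6417       538.2084
  6     2,160.00     1,342.4135     8,054.4812
  Σ                  1,977.0599     9,858.0723
P = 1,977.0599; Macaulay duration = 9,858.0723 / 1,977.0599 = 4.98623 years.
Modified duration = D_Mac / (1 + y) = 4.98623 / 1.0825 = 4.60622 years.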